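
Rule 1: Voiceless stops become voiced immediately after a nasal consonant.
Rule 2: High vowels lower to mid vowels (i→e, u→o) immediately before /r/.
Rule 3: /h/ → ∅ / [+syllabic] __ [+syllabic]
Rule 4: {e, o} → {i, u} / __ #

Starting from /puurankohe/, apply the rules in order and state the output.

puorangoi

Rule 1 (post-nasal voicing): /k/ is a voiceless stop immediately after the nasal /n/, so it voices to [g]. /puurankohe/ → puurangohe.
Rule 2 (pre-rhotic lowering): /u/ is a high vowel immediately before /r/, so it lowers to [o]. /puurangohe/ → puorangohe.
Rule 3 (intervocalic h-deletion): /h/ occurs between vowels /o/ and /e/, so it deletes. /puorangohe/ → puorangoe.
Rule 4 (final vowel raising): /e/ is a mid vowel in word-final position, so it raises to [i]. /puorangoe/ → puorangoi.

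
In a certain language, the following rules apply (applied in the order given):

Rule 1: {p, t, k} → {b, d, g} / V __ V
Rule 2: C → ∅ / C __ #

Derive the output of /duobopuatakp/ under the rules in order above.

Rule 1 (intervocalic voicing): /p/ is a voiceless stop between vowels /o/ and /u/, so it voices to [b]. /t/ is a voiceless stop between vowels /a/ and /a/, so it voices to [d]. /duobopuatakp/ → duobobuadakp.
Rule 2 (final cluster simplification): /p/ is the second consonant of a word-final cluster /kp/, so it deletes. /duobobuadakp/ → duobobuadak.

duobobuadak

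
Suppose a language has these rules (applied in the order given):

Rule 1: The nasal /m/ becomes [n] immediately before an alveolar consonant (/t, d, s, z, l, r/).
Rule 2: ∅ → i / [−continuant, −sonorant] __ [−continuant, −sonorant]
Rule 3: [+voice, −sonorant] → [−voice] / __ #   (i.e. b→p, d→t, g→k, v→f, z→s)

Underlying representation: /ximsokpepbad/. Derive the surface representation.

xinsokipepibat

Rule 1 (nasal place assimilation): /m/ precedes the alveolar consonant /s/, so it assimilates in place to [n]. /ximsokpepbad/ → xinsokpepbad.
Rule 2 (stop-cluster i-epenthesis): /k/ and /p/ form a stop–stop cluster, so [i] is inserted between them. /p/ and /b/ form a stop–stop cluster, so [i] is inserted between them. /xinsokpepbad/ → xinsokipepibad.
Rule 3 (final devoicing): /d/ is a voiced obstruent in word-final position, so it devoices to [t]. /xinsokipepibad/ → xinsokipepibat.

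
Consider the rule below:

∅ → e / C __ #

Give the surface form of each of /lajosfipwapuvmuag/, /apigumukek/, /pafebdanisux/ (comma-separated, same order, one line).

lajosfipwapuvmuage, apigumukeke, pafebdanisuxe

/lajosfipwapuvmuag/: the form ends in the consonant /g/, so [e] is inserted word-finally. → [lajosfipwapuvmuage].
/apigumukek/: the form ends in the consonant /k/, so [e] is inserted word-finally. → [apigumukeke].
/pafebdanisux/: the form ends in the consonant /x/, so [e] is inserted word-finally. → [pafebdanisuxe].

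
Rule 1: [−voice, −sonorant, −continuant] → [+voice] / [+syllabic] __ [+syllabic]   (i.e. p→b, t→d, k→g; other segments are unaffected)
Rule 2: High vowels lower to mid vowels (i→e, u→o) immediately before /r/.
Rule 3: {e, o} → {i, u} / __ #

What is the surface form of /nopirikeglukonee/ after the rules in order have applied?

noberigeglugonei

Rule 1 (intervocalic voicing): /p/ is a voiceless stop between vowels /o/ and /i/, so it voices to [b]. /k/ is a voiceless stop between vowels /i/ and /e/, so it voices to [g]. /k/ is a voiceless stop between vowels /u/ and /o/, so it voices to [g]. /nopirikeglukonee/ → nobirigeglugonee.
Rule 2 (pre-rhotic lowering): /i/ is a high vowel immediately before /r/, so it lowers to [e]. /nobirigeglugonee/ → noberigeglugonee.
Rule 3 (final vowel raising): /e/ is a mid vowel in word-final position, so it raises to [i]. /noberigeglugonee/ → noberigeglugonei.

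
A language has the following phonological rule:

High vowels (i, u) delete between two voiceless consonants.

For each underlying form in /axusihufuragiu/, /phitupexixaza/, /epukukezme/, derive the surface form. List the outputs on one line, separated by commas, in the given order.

/axusihufuragiu/: /u/ is a high vowel flanked by voiceless consonants /x/ and /s/, so it deletes. /i/ is a high vowel flanked by voiceless consonants /s/ and /h/, so it deletes. /u/ is a high vowel flanked by voiceless consonants /h/ and /f/, so it deletes. → [axshfuragiu].
/phitupexixaza/: /i/ is a high vowel flanked by voiceless consonants /h/ and /t/, so it deletes. /u/ is a high vowel flanked by voiceless consonants /t/ and /p/, so it deletes. /i/ is a high vowel flanked by voiceless consonants /x/ and /x/, so it deletes. → [phtpexxaza].
/epukukezme/: /u/ is a high vowel flanked by voiceless consonants /p/ and /k/, so it deletes. /u/ is a high vowel flanked by voiceless consonants /k/ and /k/, so it deletes. → [epkkezme].

axshfuragiu, phtpexxaza, epkkezme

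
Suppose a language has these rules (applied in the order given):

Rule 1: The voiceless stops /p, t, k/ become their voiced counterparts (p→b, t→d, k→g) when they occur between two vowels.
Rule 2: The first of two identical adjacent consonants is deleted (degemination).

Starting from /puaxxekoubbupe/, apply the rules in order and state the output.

puaxegoubube

Rule 1 (intervocalic voicing): /k/ is a voiceless stop between vowels /e/ and /o/, so it voices to [g]. /p/ is a voiceless stop between vowels /u/ and /e/, so it voices to [b]. /puaxxekoubbupe/ → puaxxegoubbube.
Rule 2 (degemination): /xx/ is a geminate; the first /x/ deletes. /bb/ is a geminate; the first /b/ deletes. /puaxxegoubbube/ → puaxegoubube.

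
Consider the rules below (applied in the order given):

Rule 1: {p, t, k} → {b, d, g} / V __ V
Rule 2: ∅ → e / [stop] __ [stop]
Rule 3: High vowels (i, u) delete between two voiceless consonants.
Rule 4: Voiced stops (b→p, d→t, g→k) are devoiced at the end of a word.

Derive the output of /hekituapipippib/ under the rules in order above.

Rule 1 (intervocalic voicing): /k/ is a voiceless stop between vowels /e/ and /i/, so it voices to [g]. /t/ is a voiceless stop between vowels /i/ and /u/, so it voices to [d]. /p/ is a voiceless stop between vowels /a/ and /i/, so it voices to [b]. /p/ is a voiceless stop between vowels /i/ and /i/, so it voices to [b]. /hekituapipippib/ → hegiduabibippib.
Rule 2 (stop-cluster e-epenthesis): /p/ and /p/ form a stop–stop cluster, so [e] is inserted between them. /hegiduabibippib/ → hegiduabibipepib.
Rule 3 (high vowel syncope): no segment meets the environment; /hegiduabibipepib/ is unchanged.
Rule 4 (final devoicing): /b/ is a voiced stop in word-final position, so it devoices to [p]. /hegiduabibipepib/ → hegiduabibipepip.

hegiduabibipepip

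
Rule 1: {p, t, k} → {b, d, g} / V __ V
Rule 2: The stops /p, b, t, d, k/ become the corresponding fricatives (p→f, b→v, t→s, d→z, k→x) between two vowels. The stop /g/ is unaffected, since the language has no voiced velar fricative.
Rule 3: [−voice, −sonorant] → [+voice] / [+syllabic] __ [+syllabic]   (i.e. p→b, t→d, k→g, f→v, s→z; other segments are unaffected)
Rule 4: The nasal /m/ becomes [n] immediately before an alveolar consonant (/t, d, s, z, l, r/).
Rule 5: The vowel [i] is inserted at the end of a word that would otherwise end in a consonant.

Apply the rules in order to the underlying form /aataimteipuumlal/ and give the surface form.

aazainteivuunlali

Rule 1 (intervocalic voicing): /t/ is a voiceless stop between vowels /a/ and /a/, so it voices to [d]. /p/ is a voiceless stop between vowels /i/ and /u/, so it voices to [b]. /aataimteipuumlal/ → aadaimteibuumlal.
Rule 2 (intervocalic spirantization): /d/ is a stop between vowels /a/ and /a/, so it spirantizes to the fricative [z]. /b/ is a stop between vowels /i/ and /u/, so it spirantizes to the fricative [v]. /aadaimteibuumlal/ → aazaimteivuumlal.
Rule 3 (intervocalic voicing): no segment meets the environment; /aazaimteivuumlal/ is unchanged.
Rule 4 (nasal place assimilation): /m/ precedes the alveolar consonant /t/, so it assimilates in place to [n]. /m/ precedes the alveolar consonant /l/, so it assimilates in place to [n]. /aazaimteivuumlal/ → aazainteivuunlal.
Rule 5 (final i-epenthesis): the form ends in the consonant /l/, so [i] is inserted word-finally. /aazainteivuunlal/ → aazainteivuunlali.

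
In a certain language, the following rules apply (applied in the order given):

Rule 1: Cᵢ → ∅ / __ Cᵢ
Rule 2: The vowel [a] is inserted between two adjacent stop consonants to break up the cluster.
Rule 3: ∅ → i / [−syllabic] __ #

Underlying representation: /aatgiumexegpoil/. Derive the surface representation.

Rule 1 (degemination): no segment meets the environment; /aatgiumexegpoil/ is unchanged.
Rule 2 (stop-cluster a-epenthesis): /t/ and /g/ form a stop–stop cluster, so [a] is inserted between them. /g/ and /p/ form a stop–stop cluster, so [a] is inserted between them. /aatgiumexegpoil/ → aatagiumexegapoil.
Rule 3 (final i-epenthesis): the form ends in the consonant /l/, so [i] is inserted word-finally. /aatagiumexegapoil/ → aatagiumexegapoili.

aatagiumexegapoili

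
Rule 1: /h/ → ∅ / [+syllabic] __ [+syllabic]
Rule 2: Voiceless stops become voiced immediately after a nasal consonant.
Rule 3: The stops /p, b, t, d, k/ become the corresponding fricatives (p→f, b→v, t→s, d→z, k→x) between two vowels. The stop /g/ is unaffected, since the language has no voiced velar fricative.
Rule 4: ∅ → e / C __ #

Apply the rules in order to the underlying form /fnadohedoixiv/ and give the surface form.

Rule 1 (intervocalic h-deletion): /h/ occurs between vowels /o/ and /e/, so it deletes. /fnadohedoixiv/ → fnadoedoixiv.
Rule 2 (post-nasal voicing): no segment meets the environment; /fnadoedoixiv/ is unchanged.
Rule 3 (intervocalic spirantization): /d/ is a stop between vowels /a/ and /o/, so it spirantizes to the fricative [z]. /d/ is a stop between vowels /e/ and /o/, so it spirantizes to the fricative [z]. /fnadoedoixiv/ → fnazoezoixiv.
Rule 4 (final e-epenthesis): the form ends in the consonant /v/, so [e] is inserted word-finally. /fnazoezoixiv/ → fnazoezoixive.

fnazoezoixive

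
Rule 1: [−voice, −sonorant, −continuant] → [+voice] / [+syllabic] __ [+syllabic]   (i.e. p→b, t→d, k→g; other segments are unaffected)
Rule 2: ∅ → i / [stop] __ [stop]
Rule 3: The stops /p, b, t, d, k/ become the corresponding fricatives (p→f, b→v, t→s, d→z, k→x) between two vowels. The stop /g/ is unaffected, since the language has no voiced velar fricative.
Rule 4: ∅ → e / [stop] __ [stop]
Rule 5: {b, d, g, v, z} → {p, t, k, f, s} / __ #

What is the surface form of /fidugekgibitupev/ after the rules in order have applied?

Rule 1 (intervocalic voicing): /t/ is a voiceless stop between vowels /i/ and /u/, so it voices to [d]. /p/ is a voiceless stop between vowels /u/ and /e/, so it voices to [b]. /fidugekgibitupev/ → fidugekgibidubev.
Rule 2 (stop-cluster i-epenthesis): /k/ and /g/ form a stop–stop cluster, so [i] is inserted between them. /fidugekgibidubev/ → fidugekigibidubev.
Rule 3 (intervocalic spirantization): /d/ is a stop between vowels /i/ and /u/, so it spirantizes to the fricative [z]. /k/ is a stop between vowels /e/ and /i/, so it spirantizes to the fricative [x]. /b/ is a stop between vowels /i/ and /i/, so it spirantizes to the fricative [v]. /d/ is a stop between vowels /i/ and /u/, so it spirantizes to the fricative [z]. /b/ is a stop between vowels /u/ and /e/, so it spirantizes to the fricative [v]. /fidugekigibidubev/ → fizugexigivizuvev.
Rule 4 (stop-cluster e-epenthesis): no segment meets the environment; /fizugexigivizuvev/ is unchanged.
Rule 5 (final devoicing): /v/ is a voiced obstruent in word-final position, so it devoices to [f]. /fizugexigivizuvev/ → fizugexigivizuvef.

fizugexigivizuvef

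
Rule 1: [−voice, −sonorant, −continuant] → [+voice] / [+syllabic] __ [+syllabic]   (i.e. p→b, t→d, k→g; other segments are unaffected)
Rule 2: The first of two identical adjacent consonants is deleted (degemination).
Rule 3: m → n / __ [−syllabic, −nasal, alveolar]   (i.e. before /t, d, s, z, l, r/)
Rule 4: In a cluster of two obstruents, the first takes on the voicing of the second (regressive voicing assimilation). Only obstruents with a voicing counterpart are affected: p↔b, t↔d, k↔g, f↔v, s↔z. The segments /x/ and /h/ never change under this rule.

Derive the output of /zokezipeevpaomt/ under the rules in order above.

Rule 1 (intervocalic voicing): /k/ is a voiceless stop between vowels /o/ and /e/, so it voices to [g]. /p/ is a voiceless stop between vowels /i/ and /e/, so it voices to [b]. /zokezipeevpaomt/ → zogezibeevpaomt.
Rule 2 (degemination): no segment meets the environment; /zogezibeevpaomt/ is unchanged.
Rule 3 (nasal place assimilation): /m/ precedes the alveolar consonant /t/, so it assimilates in place to [n]. /zogezibeevpaomt/ → zogezibeevpaont.
Rule 4 (regressive voicing assimilation): /v/ precedes the voiceless obstruent /p/, so it devoices to [f] by assimilation. /zogezibeevpaont/ → zogezibeefpaont.

zogezibeefpaont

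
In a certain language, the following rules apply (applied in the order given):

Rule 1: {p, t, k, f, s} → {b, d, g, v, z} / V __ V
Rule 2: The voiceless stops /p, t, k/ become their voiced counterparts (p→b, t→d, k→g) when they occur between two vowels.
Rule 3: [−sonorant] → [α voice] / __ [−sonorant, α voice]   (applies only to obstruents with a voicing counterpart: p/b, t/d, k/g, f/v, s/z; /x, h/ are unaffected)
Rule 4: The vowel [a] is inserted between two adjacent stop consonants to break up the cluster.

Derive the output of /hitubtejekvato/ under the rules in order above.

Rule 1 (intervocalic voicing): /t/ is a voiceless obstruent between vowels /i/ and /u/, so it voices to [d]. /t/ is a voiceless obstruent between vowels /a/ and /o/, so it voices to [d]. /hitubtejekvato/ → hidubtejekvado.
Rule 2 (intervocalic voicing): no segment meets the environment; /hidubtejekvado/ is unchanged.
Rule 3 (regressive voicing assimilation): /b/ precedes the voiceless obstruent /t/, so it devoices to [p] by assimilation. /k/ precedes the voiced obstruent /v/, so it voices to [g] by assimilation. /hidubtejekvado/ → hiduptejegvado.
Rule 4 (stop-cluster a-epenthesis): /p/ and /t/ form a stop–stop cluster, so [a] is inserted between them. /hiduptejegvado/ → hidupatejegvado.

hidupatejegvado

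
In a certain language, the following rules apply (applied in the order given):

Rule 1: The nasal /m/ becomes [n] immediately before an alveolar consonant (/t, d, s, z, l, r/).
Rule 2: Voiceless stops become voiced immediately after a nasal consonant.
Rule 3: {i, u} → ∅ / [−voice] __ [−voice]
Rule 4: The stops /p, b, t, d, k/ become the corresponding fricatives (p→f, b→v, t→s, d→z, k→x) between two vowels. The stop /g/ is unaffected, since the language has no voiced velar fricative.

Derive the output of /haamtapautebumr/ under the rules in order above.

Rule 1 (nasal place assimilation): /m/ precedes the alveolar consonant /t/, so it assimilates in place to [n]. /m/ precedes the alveolar consonant /r/, so it assimilates in place to [n]. /haamtapautebumr/ → haantapautebunr.
Rule 2 (post-nasal voicing): /t/ is a voiceless stop immediately after the nasal /n/, so it voices to [d]. /haantapautebunr/ → haandapautebunr.
Rule 3 (high vowel syncope): no segment meets the environment; /haandapautebunr/ is unchanged.
Rule 4 (intervocalic spirantization): /p/ is a stop between vowels /a/ and /a/, so it spirantizes to the fricative [f]. /t/ is a stop between vowels /u/ and /e/, so it spirantizes to the fricative [s]. /b/ is a stop between vowels /e/ and /u/, so it spirantizes to the fricative [v]. /haandapautebunr/ → haandafausevunr.

haandafausevunr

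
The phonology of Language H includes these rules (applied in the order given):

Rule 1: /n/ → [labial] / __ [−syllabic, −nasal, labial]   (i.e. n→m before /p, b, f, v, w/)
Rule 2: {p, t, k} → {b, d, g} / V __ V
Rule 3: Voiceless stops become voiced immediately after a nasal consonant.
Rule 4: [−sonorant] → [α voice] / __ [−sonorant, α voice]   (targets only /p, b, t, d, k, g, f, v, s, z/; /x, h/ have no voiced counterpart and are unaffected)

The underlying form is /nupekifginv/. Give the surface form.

Rule 1 (nasal place assimilation): /n/ precedes the labial consonant /v/, so it assimilates in place to [m]. /nupekifginv/ → nupekifgimv.
Rule 2 (intervocalic voicing): /p/ is a voiceless stop between vowels /u/ and /e/, so it voices to [b]. /k/ is a voiceless stop between vowels /e/ and /i/, so it voices to [g]. /nupekifgimv/ → nubegifgimv.
Rule 3 (post-nasal voicing): no segment meets the environment; /nubegifgimv/ is unchanged.
Rule 4 (regressive voicing assimilation): /f/ precedes the voiced obstruent /g/, so it voices to [v] by assimilation. /nubegifgimv/ → nubegivgimv.

nubegivgimv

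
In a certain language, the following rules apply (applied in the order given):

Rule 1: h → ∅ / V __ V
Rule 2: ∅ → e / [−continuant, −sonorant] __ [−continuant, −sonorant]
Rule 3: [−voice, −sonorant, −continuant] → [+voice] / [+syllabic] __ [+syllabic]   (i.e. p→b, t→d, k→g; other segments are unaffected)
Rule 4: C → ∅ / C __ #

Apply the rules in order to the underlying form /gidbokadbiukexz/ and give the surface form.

gidebogadebiugex

Rule 1 (intervocalic h-deletion): no segment meets the environment; /gidbokadbiukexz/ is unchanged.
Rule 2 (stop-cluster e-epenthesis): /d/ and /b/ form a stop–stop cluster, so [e] is inserted between them. /d/ and /b/ form a stop–stop cluster, so [e] is inserted between them. /gidbokadbiukexz/ → gidebokadebiukexz.
Rule 3 (intervocalic voicing): /k/ is a voiceless stop between vowels /o/ and /a/, so it voices to [g]. /k/ is a voiceless stop between vowels /u/ and /e/, so it voices to [g]. /gidebokadebiukexz/ → gidebogadebiugexz.
Rule 4 (final cluster simplification): /z/ is the second consonant of a word-final cluster /xz/, so it deletes. /gidebogadebiugexz/ → gidebogadebiugex.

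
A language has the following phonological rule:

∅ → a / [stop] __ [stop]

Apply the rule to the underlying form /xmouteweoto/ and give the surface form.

xmouteweoto

No segment of /xmouteweoto/ meets the structural description of the rule, so the form surfaces unchanged.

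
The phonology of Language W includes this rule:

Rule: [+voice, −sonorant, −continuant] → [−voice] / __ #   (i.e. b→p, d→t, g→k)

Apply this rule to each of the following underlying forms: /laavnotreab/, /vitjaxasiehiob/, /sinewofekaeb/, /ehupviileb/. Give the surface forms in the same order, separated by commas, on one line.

laavnotreap, vitjaxasiehiop, sinewofekaep, ehupviilep

/laavnotreab/: /b/ is a voiced stop in word-final position, so it devoices to [p]. → [laavnotreap].
/vitjaxasiehiob/: /b/ is a voiced stop in word-final position, so it devoices to [p]. → [vitjaxasiehiop].
/sinewofekaeb/: /b/ is a voiced stop in word-final position, so it devoices to [p]. → [sinewofekaep].
/ehupviileb/: /b/ is a voiced stop in word-final position, so it devoices to [p]. → [ehupviilep].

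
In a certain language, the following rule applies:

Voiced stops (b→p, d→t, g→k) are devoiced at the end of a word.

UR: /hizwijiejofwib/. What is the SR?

hizwijiejofwip

/b/ is a voiced stop in word-final position, so it devoices to [p].
Surface form: [hizwijiejofwip].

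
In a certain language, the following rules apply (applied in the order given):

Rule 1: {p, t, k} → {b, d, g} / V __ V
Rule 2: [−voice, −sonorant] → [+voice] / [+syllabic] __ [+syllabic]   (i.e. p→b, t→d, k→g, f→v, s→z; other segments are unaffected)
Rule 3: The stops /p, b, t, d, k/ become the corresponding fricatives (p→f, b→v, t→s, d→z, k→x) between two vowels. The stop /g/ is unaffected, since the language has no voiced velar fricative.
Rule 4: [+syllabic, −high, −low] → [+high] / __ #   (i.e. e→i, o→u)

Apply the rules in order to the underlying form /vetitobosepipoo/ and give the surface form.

vezizovozevivou

Rule 1 (intervocalic voicing): /t/ is a voiceless stop between vowels /e/ and /i/, so it voices to [d]. /t/ is a voiceless stop between vowels /i/ and /o/, so it voices to [d]. /p/ is a voiceless stop between vowels /e/ and /i/, so it voices to [b]. /p/ is a voiceless stop between vowels /i/ and /o/, so it voices to [b]. /vetitobosepipoo/ → vedidobosebiboo.
Rule 2 (intervocalic voicing): /s/ is a voiceless obstruent between vowels /o/ and /e/, so it voices to [z]. /vedidobosebiboo/ → vedidobozebiboo.
Rule 3 (intervocalic spirantization): /d/ is a stop between vowels /e/ and /i/, so it spirantizes to the fricative [z]. /d/ is a stop between vowels /i/ and /o/, so it spirantizes to the fricative [z]. /b/ is a stop between vowels /o/ and /o/, so it spirantizes to the fricative [v]. /b/ is a stop between vowels /e/ and /i/, so it spirantizes to the fricative [v]. /b/ is a stop between vowels /i/ and /o/, so it spirantizes to the fricative [v]. /vedidobozebiboo/ → vezizovozevivoo.
Rule 4 (final vowel raising): /o/ is a mid vowel in word-final position, so it raises to [u]. /vezizovozevivoo/ → vezizovozevivou.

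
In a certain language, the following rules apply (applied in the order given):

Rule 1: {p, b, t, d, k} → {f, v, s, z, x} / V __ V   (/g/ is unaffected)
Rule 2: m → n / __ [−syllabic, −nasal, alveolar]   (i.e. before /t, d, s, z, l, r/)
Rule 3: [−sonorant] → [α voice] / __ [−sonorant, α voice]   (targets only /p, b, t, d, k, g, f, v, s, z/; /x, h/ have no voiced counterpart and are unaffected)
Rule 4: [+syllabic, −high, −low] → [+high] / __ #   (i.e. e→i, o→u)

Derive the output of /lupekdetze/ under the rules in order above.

lufegdedzi

Rule 1 (intervocalic spirantization): /p/ is a stop between vowels /u/ and /e/, so it spirantizes to the fricative [f]. /lupekdetze/ → lufekdetze.
Rule 2 (nasal place assimilation): no segment meets the environment; /lufekdetze/ is unchanged.
Rule 3 (regressive voicing assimilation): /k/ precedes the voiced obstruent /d/, so it voices to [g] by assimilation. /t/ precedes the voiced obstruent /z/, so it voices to [d] by assimilation. /lufekdetze/ → lufegdedze.
Rule 4 (final vowel raising): /e/ is a mid vowel in word-final position, so it raises to [i]. /lufegdedze/ → lufegdedzi.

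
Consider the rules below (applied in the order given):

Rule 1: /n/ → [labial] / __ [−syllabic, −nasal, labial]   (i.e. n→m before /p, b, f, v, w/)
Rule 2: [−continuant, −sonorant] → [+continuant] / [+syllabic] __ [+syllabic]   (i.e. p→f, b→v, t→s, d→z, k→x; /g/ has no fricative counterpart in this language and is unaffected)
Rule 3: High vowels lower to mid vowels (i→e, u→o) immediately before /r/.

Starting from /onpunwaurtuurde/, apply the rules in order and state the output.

ompumwaortuorde

Rule 1 (nasal place assimilation): /n/ precedes the labial consonant /p/, so it assimilates in place to [m]. /n/ precedes the labial consonant /w/, so it assimilates in place to [m]. /onpunwaurtuurde/ → ompumwaurtuurde.
Rule 2 (intervocalic spirantization): no segment meets the environment; /ompumwaurtuurde/ is unchanged.
Rule 3 (pre-rhotic lowering): /u/ is a high vowel immediately before /r/, so it lowers to [o]. /u/ is a high vowel immediately before /r/, so it lowers to [o]. /ompumwaurtuurde/ → ompumwaortuorde.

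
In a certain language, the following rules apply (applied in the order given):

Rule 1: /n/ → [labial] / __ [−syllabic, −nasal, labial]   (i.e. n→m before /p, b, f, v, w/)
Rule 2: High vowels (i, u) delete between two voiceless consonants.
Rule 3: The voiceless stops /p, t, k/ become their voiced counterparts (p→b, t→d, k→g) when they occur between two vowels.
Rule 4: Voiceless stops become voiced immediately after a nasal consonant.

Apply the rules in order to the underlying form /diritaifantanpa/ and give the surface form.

diridaifandamba

Rule 1 (nasal place assimilation): /n/ precedes the labial consonant /p/, so it assimilates in place to [m]. /diritaifantanpa/ → diritaifantampa.
Rule 2 (high vowel syncope): no segment meets the environment; /diritaifantampa/ is unchanged.
Rule 3 (intervocalic voicing): /t/ is a voiceless stop between vowels /i/ and /a/, so it voices to [d]. /diritaifantampa/ → diridaifantampa.
Rule 4 (post-nasal voicing): /t/ is a voiceless stop immediately after the nasal /n/, so it voices to [d]. /p/ is a voiceless stop immediately after the nasal /m/, so it voices to [b]. /diridaifantampa/ → diridaifandamba.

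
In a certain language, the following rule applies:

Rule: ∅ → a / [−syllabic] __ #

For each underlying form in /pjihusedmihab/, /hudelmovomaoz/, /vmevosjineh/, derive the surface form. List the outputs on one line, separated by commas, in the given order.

pjihusedmihaba, hudelmovomaoza, vmevosjineha

/pjihusedmihab/: the form ends in the consonant /b/, so [a] is inserted word-finally. → [pjihusedmihaba].
/hudelmovomaoz/: the form ends in the consonant /z/, so [a] is inserted word-finally. → [hudelmovomaoza].
/vmevosjineh/: the form ends in the consonant /h/, so [a] is inserted word-finally. → [vmevosjineha].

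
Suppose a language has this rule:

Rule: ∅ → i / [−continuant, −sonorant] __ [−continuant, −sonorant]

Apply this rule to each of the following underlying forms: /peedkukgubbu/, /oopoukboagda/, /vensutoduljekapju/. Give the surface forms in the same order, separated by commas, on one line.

/peedkukgubbu/: /d/ and /k/ form a stop–stop cluster, so [i] is inserted between them. /k/ and /g/ form a stop–stop cluster, so [i] is inserted between them. /b/ and /b/ form a stop–stop cluster, so [i] is inserted between them. → [peedikukigubibu].
/oopoukboagda/: /k/ and /b/ form a stop–stop cluster, so [i] is inserted between them. /g/ and /d/ form a stop–stop cluster, so [i] is inserted between them. → [oopoukiboagida].
/vensutoduljekapju/: the rule's environment is not met; surfaces unchanged as [vensutoduljekapju].

peedikukigubibu, oopoukiboagida, vensutoduljekapju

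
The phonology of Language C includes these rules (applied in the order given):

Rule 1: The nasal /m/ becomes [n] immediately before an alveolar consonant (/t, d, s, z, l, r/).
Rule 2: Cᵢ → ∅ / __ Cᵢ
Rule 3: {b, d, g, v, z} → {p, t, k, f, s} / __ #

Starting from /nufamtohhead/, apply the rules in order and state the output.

nufantoheat

Rule 1 (nasal place assimilation): /m/ precedes the alveolar consonant /t/, so it assimilates in place to [n]. /nufamtohhead/ → nufantohhead.
Rule 2 (degemination): /hh/ is a geminate; the first /h/ deletes. /nufantohhead/ → nufantohead.
Rule 3 (final devoicing): /d/ is a voiced obstruent in word-final position, so it devoices to [t]. /nufantohead/ → nufantoheat.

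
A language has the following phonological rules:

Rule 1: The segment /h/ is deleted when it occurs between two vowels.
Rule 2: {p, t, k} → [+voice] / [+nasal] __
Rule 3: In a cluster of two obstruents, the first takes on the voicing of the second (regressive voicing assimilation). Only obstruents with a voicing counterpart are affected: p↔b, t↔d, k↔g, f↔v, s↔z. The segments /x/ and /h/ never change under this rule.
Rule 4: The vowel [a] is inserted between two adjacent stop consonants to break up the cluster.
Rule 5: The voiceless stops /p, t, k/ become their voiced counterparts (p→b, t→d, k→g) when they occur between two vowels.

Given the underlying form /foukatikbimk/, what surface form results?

Rule 1 (intervocalic h-deletion): no segment meets the environment; /foukatikbimk/ is unchanged.
Rule 2 (post-nasal voicing): /k/ is a voiceless stop immediately after the nasal /m/, so it voices to [g]. /foukatikbimk/ → foukatikbimg.
Rule 3 (regressive voicing assimilation): /k/ precedes the voiced obstruent /b/, so it voices to [g] by assimilation. /foukatikbimg/ → foukatigbimg.
Rule 4 (stop-cluster a-epenthesis): /g/ and /b/ form a stop–stop cluster, so [a] is inserted between them. /foukatigbimg/ → foukatigabimg.
Rule 5 (intervocalic voicing): /k/ is a voiceless stop between vowels /u/ and /a/, so it voices to [g]. /t/ is a voiceless stop between vowels /a/ and /i/, so it voices to [d]. /foukatigabimg/ → fougadigabimg.

fougadigabimg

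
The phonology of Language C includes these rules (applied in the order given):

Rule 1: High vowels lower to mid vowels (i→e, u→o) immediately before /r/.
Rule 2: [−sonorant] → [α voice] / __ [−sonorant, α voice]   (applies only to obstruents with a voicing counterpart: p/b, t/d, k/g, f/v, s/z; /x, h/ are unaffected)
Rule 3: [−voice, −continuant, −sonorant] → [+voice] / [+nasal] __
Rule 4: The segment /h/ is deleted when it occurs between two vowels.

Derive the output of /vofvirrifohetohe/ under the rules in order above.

Rule 1 (pre-rhotic lowering): /i/ is a high vowel immediately before /r/, so it lowers to [e]. /vofvirrifohetohe/ → vofverrifohetohe.
Rule 2 (regressive voicing assimilation): /f/ precedes the voiced obstruent /v/, so it voices to [v] by assimilation. /vofverrifohetohe/ → vovverrifohetohe.
Rule 3 (post-nasal voicing): no segment meets the environment; /vovverrifohetohe/ is unchanged.
Rule 4 (intervocalic h-deletion): /h/ occurs between vowels /o/ and /e/, so it deletes. /h/ occurs between vowels /o/ and /e/, so it deletes. /vovverrifohetohe/ → vovverrifoetoe.

vovverrifoetoe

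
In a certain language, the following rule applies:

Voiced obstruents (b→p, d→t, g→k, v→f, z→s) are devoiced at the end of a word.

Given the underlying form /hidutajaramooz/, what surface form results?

hidutajaramoos

Scanning /hidutajaramooz/: /d/ at position 3 is not in the conditioning environment; /z/ is a voiced obstruent in word-final position, so it devoices to [s].
Result: [hidutajaramoos].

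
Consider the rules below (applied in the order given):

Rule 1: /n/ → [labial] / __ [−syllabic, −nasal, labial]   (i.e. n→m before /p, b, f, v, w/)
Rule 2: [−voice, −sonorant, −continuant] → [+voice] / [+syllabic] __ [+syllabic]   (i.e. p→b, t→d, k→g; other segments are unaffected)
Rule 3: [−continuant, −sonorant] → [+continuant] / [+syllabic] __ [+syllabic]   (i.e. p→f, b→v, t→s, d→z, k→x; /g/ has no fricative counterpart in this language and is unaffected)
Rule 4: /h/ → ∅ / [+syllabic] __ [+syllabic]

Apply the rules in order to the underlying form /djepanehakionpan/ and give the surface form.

djevaneagiompan

Rule 1 (nasal place assimilation): /n/ precedes the labial consonant /p/, so it assimilates in place to [m]. /djepanehakionpan/ → djepanehakiompan.
Rule 2 (intervocalic voicing): /p/ is a voiceless stop between vowels /e/ and /a/, so it voices to [b]. /k/ is a voiceless stop between vowels /a/ and /i/, so it voices to [g]. /djepanehakiompan/ → djebanehagiompan.
Rule 3 (intervocalic spirantization): /b/ is a stop between vowels /e/ and /a/, so it spirantizes to the fricative [v]. /djebanehagiompan/ → djevanehagiompan.
Rule 4 (intervocalic h-deletion): /h/ occurs between vowels /e/ and /a/, so it deletes. /djevanehagiompan/ → djevaneagiompan.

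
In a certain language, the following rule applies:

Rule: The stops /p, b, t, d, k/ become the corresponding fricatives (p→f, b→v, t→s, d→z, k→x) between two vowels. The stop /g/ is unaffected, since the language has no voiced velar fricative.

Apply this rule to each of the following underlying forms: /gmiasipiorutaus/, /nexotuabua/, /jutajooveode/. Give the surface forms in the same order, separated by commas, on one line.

/gmiasipiorutaus/: /p/ is a stop between vowels /i/ and /i/, so it spirantizes to the fricative [f]. /t/ is a stop between vowels /u/ and /a/, so it spirantizes to the fricative [s]. → [gmiasifiorusaus].
/nexotuabua/: /t/ is a stop between vowels /o/ and /u/, so it spirantizes to the fricative [s]. /b/ is a stop between vowels /a/ and /u/, so it spirantizes to the fricative [v]. → [nexosuavua].
/jutajooveode/: /t/ is a stop between vowels /u/ and /a/, so it spirantizes to the fricative [s]. /d/ is a stop between vowels /o/ and /e/, so it spirantizes to the fricative [z]. → [jusajooveoze].

gmiasifiorusaus, nexosuavua, jusajooveoze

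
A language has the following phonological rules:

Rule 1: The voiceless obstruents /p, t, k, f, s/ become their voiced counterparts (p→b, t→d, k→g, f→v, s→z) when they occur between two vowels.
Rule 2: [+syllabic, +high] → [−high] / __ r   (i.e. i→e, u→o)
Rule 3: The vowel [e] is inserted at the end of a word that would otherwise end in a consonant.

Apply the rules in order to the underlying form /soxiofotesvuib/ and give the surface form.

Rule 1 (intervocalic voicing): /f/ is a voiceless obstruent between vowels /o/ and /o/, so it voices to [v]. /t/ is a voiceless obstruent between vowels /o/ and /e/, so it voices to [d]. /soxiofotesvuib/ → soxiovodesvuib.
Rule 2 (pre-rhotic lowering): no segment meets the environment; /soxiovodesvuib/ is unchanged.
Rule 3 (final e-epenthesis): the form ends in the consonant /b/, so [e] is inserted word-finally. /soxiovodesvuib/ → soxiovodesvuibe.

soxiovodesvuibe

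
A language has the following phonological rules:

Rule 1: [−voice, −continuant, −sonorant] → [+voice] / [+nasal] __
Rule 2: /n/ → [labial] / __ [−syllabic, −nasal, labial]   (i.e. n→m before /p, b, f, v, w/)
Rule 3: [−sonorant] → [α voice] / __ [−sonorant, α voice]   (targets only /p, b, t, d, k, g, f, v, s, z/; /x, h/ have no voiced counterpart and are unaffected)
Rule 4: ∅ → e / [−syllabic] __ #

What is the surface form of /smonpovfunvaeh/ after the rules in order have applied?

smomboffumvaehe

Rule 1 (post-nasal voicing): /p/ is a voiceless stop immediately after the nasal /n/, so it voices to [b]. /smonpovfunvaeh/ → smonbovfunvaeh.
Rule 2 (nasal place assimilation): /n/ precedes the labial consonant /b/, so it assimilates in place to [m]. /n/ precedes the labial consonant /v/, so it assimilates in place to [m]. /smonbovfunvaeh/ → smombovfumvaeh.
Rule 3 (regressive voicing assimilation): /v/ precedes the voiceless obstruent /f/, so it devoices to [f] by assimilation. /smombovfumvaeh/ → smomboffumvaeh.
Rule 4 (final e-epenthesis): the form ends in the consonant /h/, so [e] is inserted word-finally. /smomboffumvaeh/ → smomboffumvaehe.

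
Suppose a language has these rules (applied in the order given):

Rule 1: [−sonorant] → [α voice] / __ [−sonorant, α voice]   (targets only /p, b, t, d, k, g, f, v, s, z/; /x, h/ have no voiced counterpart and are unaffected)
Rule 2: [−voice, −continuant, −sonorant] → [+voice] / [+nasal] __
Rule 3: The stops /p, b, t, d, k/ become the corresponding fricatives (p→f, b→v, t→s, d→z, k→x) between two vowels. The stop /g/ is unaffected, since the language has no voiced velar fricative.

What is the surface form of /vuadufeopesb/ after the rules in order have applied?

vuazufeofezb

Rule 1 (regressive voicing assimilation): /s/ precedes the voiced obstruent /b/, so it voices to [z] by assimilation. /vuadufeopesb/ → vuadufeopezb.
Rule 2 (post-nasal voicing): no segment meets the environment; /vuadufeopezb/ is unchanged.
Rule 3 (intervocalic spirantization): /d/ is a stop between vowels /a/ and /u/, so it spirantizes to the fricative [z]. /p/ is a stop between vowels /o/ and /e/, so it spirantizes to the fricative [f]. /vuadufeopezb/ → vuazufeofezb.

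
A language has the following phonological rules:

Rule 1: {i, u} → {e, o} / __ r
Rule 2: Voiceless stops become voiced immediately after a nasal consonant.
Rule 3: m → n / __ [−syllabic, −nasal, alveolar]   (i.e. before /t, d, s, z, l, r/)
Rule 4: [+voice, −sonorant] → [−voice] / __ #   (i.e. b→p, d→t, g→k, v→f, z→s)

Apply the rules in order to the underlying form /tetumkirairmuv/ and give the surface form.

Rule 1 (pre-rhotic lowering): /i/ is a high vowel immediately before /r/, so it lowers to [e]. /i/ is a high vowel immediately before /r/, so it lowers to [e]. /tetumkirairmuv/ → tetumkeraermuv.
Rule 2 (post-nasal voicing): /k/ is a voiceless stop immediately after the nasal /m/, so it voices to [g]. /tetumkeraermuv/ → tetumgeraermuv.
Rule 3 (nasal place assimilation): no segment meets the environment; /tetumgeraermuv/ is unchanged.
Rule 4 (final devoicing): /v/ is a voiced obstruent in word-final position, so it devoices to [f]. /tetumgeraermuv/ → tetumgeraermuf.

tetumgeraermuf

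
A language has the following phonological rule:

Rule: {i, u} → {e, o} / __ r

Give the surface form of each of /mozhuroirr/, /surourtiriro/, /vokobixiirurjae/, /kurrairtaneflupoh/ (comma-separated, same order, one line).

mozhoroerr, soroorterero, vokobixierorjae, korraertaneflupoh

/mozhuroirr/: /u/ is a high vowel immediately before /r/, so it lowers to [o]. /i/ is a high vowel immediately before /r/, so it lowers to [e]. → [mozhoroerr].
/surourtiriro/: /u/ is a high vowel immediately before /r/, so it lowers to [o]. /u/ is a high vowel immediately before /r/, so it lowers to [o]. /i/ is a high vowel immediately before /r/, so it lowers to [e]. /i/ is a high vowel immediately before /r/, so it lowers to [e]. → [soroorterero].
/vokobixiirurjae/: /i/ is a high vowel immediately before /r/, so it lowers to [e]. /u/ is a high vowel immediately before /r/, so it lowers to [o]. → [vokobixierorjae].
/kurrairtaneflupoh/: /u/ is a high vowel immediately before /r/, so it lowers to [o]. /i/ is a high vowel immediately before /r/, so it lowers to [e]. → [korraertaneflupoh].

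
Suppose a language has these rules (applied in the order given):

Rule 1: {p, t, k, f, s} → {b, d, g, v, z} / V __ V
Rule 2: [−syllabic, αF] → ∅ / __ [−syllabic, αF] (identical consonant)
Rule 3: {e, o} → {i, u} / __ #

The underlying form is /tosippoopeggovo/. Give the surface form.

tozipoobegovu

Rule 1 (intervocalic voicing): /s/ is a voiceless obstruent between vowels /o/ and /i/, so it voices to [z]. /p/ is a voiceless obstruent between vowels /o/ and /e/, so it voices to [b]. /tosippoopeggovo/ → tozippoobeggovo.
Rule 2 (degemination): /pp/ is a geminate; the first /p/ deletes. /gg/ is a geminate; the first /g/ deletes. /tozippoobeggovo/ → tozipoobegovo.
Rule 3 (final vowel raising): /o/ is a mid vowel in word-final position, so it raises to [u]. /tozipoobegovo/ → tozipoobegovu.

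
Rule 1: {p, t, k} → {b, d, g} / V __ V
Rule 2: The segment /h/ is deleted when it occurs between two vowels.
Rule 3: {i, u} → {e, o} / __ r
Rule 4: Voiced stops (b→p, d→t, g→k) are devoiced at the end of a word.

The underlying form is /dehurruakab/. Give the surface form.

deorruagap

Rule 1 (intervocalic voicing): /k/ is a voiceless stop between vowels /a/ and /a/, so it voices to [g]. /dehurruakab/ → dehurruagab.
Rule 2 (intervocalic h-deletion): /h/ occurs between vowels /e/ and /u/, so it deletes. /dehurruagab/ → deurruagab.
Rule 3 (pre-rhotic lowering): /u/ is a high vowel immediately before /r/, so it lowers to [o]. /deurruagab/ → deorruagab.
Rule 4 (final devoicing): /b/ is a voiced stop in word-final position, so it devoices to [p]. /deorruagab/ → deorruagap.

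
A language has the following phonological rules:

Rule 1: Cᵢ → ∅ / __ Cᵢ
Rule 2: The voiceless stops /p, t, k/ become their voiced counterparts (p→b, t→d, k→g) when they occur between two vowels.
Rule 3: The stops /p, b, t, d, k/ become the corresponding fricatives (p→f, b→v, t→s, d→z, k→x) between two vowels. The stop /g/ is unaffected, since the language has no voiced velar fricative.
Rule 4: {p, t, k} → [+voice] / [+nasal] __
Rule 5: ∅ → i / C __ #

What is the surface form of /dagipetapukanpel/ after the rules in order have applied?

dagivezavuganbeli

Rule 1 (degemination): no segment meets the environment; /dagipetapukanpel/ is unchanged.
Rule 2 (intervocalic voicing): /p/ is a voiceless stop between vowels /i/ and /e/, so it voices to [b]. /t/ is a voiceless stop between vowels /e/ and /a/, so it voices to [d]. /p/ is a voiceless stop between vowels /a/ and /u/, so it voices to [b]. /k/ is a voiceless stop between vowels /u/ and /a/, so it voices to [g]. /dagipetapukanpel/ → dagibedabuganpel.
Rule 3 (intervocalic spirantization): /b/ is a stop between vowels /i/ and /e/, so it spirantizes to the fricative [v]. /d/ is a stop between vowels /e/ and /a/, so it spirantizes to the fricative [z]. /b/ is a stop between vowels /a/ and /u/, so it spirantizes to the fricative [v]. /dagibedabuganpel/ → dagivezavuganpel.
Rule 4 (post-nasal voicing): /p/ is a voiceless stop immediately after the nasal /n/, so it voices to [b]. /dagivezavuganpel/ → dagivezavuganbel.
Rule 5 (final i-epenthesis): the form ends in the consonant /l/, so [i] is inserted word-finally. /dagivezavuganbel/ → dagivezavuganbeli.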